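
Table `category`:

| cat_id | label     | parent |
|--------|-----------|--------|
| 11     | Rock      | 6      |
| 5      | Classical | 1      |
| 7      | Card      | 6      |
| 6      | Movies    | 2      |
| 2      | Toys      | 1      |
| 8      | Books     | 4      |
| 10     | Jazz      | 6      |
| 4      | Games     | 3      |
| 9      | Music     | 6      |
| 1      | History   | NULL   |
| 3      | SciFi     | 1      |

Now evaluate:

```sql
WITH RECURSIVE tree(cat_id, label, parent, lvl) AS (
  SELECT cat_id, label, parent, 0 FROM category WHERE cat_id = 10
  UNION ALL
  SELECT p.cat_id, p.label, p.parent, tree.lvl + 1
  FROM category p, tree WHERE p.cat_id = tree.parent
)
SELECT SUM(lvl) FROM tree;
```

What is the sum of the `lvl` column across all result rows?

6

Base: cat_id=10 (Jazz), parent=6, lvl 0.
Iteration 1: join on cat_id=6 -> Movies (id 6, parent=2, lvl 1).
Iteration 2: join on cat_id=2 -> Toys (id 2, parent=1, lvl 2).
Iteration 3: join on cat_id=1 -> History (id 1, parent=NULL, lvl 3).
Iteration 4: parent is NULL; no match; recursion stops.
SUM(lvl) = 0 + 1 + 2 + 3 = 6.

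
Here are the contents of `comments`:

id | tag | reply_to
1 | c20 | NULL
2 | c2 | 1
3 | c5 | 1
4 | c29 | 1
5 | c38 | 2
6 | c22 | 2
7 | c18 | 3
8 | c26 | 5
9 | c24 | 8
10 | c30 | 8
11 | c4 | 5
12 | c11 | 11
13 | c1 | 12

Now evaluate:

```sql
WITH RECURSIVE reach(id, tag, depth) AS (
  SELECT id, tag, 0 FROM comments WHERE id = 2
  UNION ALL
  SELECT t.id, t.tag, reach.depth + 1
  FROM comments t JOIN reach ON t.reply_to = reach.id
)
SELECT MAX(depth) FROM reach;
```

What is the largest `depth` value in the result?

Base: id=2 (c2) at depth 0.
Iteration 1: rows with reply_to in {2} -> c38 (id 5, depth 1), c22 (id 6, depth 1).
Iteration 2: rows with reply_to in {5,6} -> c26 (id 8, depth 2), c4 (id 11, depth 2).
Iteration 3: rows with reply_to in {8,11} -> c24 (id 9, depth 3), c30 (id 10, depth 3), c11 (id 12, depth 3).
Iteration 4: rows with reply_to in {9,10,12} -> c1 (id 13, depth 4).
Iteration 5: no rows with reply_to in {13}; recursion stops.
depth values: 0, 1, 1, 2, 2, 3, 3, 3, 4; the maximum is 4.

4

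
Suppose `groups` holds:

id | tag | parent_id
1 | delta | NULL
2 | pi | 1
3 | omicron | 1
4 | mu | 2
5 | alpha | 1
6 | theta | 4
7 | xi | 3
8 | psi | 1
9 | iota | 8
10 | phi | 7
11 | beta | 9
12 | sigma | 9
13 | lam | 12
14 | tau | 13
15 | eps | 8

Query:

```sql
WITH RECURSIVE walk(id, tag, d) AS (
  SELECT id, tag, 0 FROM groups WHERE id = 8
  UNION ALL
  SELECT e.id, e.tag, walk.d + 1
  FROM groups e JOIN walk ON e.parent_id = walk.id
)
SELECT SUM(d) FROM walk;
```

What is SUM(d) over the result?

Base: id=8 (psi) at d 0.
Iteration 1: rows with parent_id in {8} -> iota (id 9, d 1), eps (id 15, d 1).
Iteration 2: rows with parent_id in {9,15} -> beta (id 11, d 2), sigma (id 12, d 2).
Iteration 3: rows with parent_id in {11,12} -> lam (id 13, d 3).
Iteration 4: rows with parent_id in {13} -> tau (id 14, d 4).
Iteration 5: no rows with parent_id in {14}; recursion stops.
SUM(d) = 0 + 1 + 1 + 2 + 2 + 3 + 4 = 13.

13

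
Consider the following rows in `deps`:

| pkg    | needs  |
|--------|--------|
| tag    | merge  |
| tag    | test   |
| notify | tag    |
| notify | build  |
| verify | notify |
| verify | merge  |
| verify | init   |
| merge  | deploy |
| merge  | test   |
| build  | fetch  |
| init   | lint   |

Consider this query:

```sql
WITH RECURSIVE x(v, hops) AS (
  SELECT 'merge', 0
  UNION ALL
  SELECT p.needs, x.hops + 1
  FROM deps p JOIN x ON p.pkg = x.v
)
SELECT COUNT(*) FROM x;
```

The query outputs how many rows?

3

Base: (merge, hops=0).
Iteration 1: edges from {merge} -> (deploy, hops=1), (test, hops=1).
Iteration 2: no outgoing edges from {deploy,test}; recursion stops.
Total rows emitted: 3.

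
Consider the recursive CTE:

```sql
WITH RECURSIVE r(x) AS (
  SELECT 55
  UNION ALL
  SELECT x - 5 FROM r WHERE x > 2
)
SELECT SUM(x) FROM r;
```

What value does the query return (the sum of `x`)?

330

Base: x=55.
Iteration 1: 55 > 2 holds -> x = 55 - 5 = 50.
Iteration 2: 50 > 2 holds -> x = 50 - 5 = 45.
Iteration 3: 45 > 2 holds -> x = 45 - 5 = 40.
Iteration 4: 40 > 2 holds -> x = 40 - 5 = 35.
Iteration 5: 35 > 2 holds -> x = 35 - 5 = 30.
Iteration 6: 30 > 2 holds -> x = 30 - 5 = 25.
Iteration 7: 25 > 2 holds -> x = 25 - 5 = 20.
Iteration 8: 20 > 2 holds -> x = 20 - 5 = 15.
Iteration 9: 15 > 2 holds -> x = 15 - 5 = 10.
Iteration 10: 10 > 2 holds -> x = 10 - 5 = 5.
Iteration 11: 5 > 2 holds -> x = 5 - 5 = 0.
Iteration 12: 0 > 2 fails; recursion stops.
SUM(x) = 55 + 50 + 45 + 40 + 35 + 30 + 25 + 20 + 15 + 10 + 5 + 0 = 330.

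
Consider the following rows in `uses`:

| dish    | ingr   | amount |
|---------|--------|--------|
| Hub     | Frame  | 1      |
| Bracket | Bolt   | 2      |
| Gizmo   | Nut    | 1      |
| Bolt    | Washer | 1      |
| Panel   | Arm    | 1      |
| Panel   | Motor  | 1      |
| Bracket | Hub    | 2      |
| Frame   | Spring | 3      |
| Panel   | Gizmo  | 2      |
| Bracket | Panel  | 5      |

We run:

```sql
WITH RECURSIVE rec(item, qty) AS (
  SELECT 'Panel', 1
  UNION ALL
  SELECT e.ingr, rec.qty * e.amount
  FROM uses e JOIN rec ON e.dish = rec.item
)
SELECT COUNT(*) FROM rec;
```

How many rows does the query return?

Base: (Panel, qty=1).
Iteration 1: components of {Panel} -> Arm = 1*1 = 1, Gizmo = 1*2 = 2, Motor = 1*1 = 1.
Iteration 2: components of {Arm,Gizmo,Motor} -> Nut = 2*1 = 2.
Iteration 3: no further components; recursion stops.
Total rows emitted: 5.

5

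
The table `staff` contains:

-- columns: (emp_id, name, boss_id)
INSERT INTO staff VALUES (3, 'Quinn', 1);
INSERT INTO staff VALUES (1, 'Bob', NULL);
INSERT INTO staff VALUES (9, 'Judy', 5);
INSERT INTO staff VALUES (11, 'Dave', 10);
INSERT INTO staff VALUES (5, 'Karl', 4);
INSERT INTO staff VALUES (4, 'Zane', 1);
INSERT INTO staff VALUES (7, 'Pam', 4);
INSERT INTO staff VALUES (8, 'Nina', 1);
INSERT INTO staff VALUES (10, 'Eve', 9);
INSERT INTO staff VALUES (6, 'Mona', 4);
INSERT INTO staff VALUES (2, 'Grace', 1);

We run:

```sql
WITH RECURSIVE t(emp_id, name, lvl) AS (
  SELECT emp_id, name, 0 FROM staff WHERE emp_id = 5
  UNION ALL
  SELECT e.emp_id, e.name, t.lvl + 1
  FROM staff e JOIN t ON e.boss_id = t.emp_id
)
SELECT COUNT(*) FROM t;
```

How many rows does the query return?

4

Base: emp_id=5 (Karl) at lvl 0.
Iteration 1: rows with boss_id in {5} -> Judy (id 9, lvl 1).
Iteration 2: rows with boss_id in {9} -> Eve (id 10, lvl 2).
Iteration 3: rows with boss_id in {10} -> Dave (id 11, lvl 3).
Iteration 4: no rows with boss_id in {11}; recursion stops.
Total rows emitted: 4.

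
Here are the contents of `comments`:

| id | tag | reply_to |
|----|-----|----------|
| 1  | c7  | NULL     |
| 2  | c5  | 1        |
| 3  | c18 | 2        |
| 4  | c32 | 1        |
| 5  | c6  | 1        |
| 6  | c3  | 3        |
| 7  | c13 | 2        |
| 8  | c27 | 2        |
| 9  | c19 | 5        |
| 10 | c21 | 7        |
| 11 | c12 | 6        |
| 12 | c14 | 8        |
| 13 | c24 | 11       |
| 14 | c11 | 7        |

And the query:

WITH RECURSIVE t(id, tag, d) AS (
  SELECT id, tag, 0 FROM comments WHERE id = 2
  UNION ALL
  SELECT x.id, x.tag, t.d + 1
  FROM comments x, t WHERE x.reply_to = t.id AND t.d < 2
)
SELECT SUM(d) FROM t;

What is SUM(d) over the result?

Base: id=2 (c5) at d 0.
Iteration 1: rows with reply_to in {2} -> c18 (id 3, d 1), c13 (id 7, d 1), c27 (id 8, d 1).
Iteration 2: rows with reply_to in {3,7,8} -> c3 (id 6, d 2), c21 (id 10, d 2), c14 (id 12, d 2), c11 (id 14, d 2).
Iteration 3: d < 2 fails for all current rows; recursion stops.
SUM(d) = 0 + 1 + 1 + 1 + 2 + 2 + 2 + 2 = 11.

11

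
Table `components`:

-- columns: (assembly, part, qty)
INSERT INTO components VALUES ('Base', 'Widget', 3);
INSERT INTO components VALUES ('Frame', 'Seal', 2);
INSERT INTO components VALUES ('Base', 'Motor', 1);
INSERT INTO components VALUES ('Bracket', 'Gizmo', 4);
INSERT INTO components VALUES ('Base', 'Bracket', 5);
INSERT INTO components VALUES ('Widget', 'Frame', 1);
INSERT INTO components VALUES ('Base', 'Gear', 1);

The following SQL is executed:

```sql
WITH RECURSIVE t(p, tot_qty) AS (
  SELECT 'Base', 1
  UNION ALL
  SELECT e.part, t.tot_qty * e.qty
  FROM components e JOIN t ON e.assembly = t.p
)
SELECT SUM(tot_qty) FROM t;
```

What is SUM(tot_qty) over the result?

Base: (Base, tot_qty=1).
Iteration 1: components of {Base} -> Bracket = 1*5 = 5, Gear = 1*1 = 1, Motor = 1*1 = 1, Widget = 1*3 = 3.
Iteration 2: components of {Bracket,Gear,Motor,Widget} -> Frame = 3*1 = 3, Gizmo = 5*4 = 20.
Iteration 3: components of {Frame,Gizmo} -> Seal = 3*2 = 6.
Iteration 4: no further components; recursion stops.
SUM(tot_qty) = 1 + 3 + 5 + 1 + 1 + 3 + 20 + 6 = 40.

40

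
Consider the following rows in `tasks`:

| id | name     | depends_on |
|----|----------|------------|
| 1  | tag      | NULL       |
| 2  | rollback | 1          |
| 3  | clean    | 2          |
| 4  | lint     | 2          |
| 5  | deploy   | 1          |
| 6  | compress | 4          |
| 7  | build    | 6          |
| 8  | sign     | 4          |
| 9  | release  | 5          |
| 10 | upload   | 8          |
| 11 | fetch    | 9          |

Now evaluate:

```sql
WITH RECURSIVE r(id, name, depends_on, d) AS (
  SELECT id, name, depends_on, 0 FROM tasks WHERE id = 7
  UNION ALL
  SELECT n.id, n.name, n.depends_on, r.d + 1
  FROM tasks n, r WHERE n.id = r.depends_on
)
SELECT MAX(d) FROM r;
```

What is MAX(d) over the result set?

4

Base: id=7 (build), depends_on=6, d 0.
Iteration 1: join on id=6 -> compress (id 6, depends_on=4, d 1).
Iteration 2: join on id=4 -> lint (id 4, depends_on=2, d 2).
Iteration 3: join on id=2 -> rollback (id 2, depends_on=1, d 3).
Iteration 4: join on id=1 -> tag (id 1, depends_on=NULL, d 4).
Iteration 5: depends_on is NULL; no match; recursion stops.
d values: 0, 1, 2, 3, 4; the maximum is 4.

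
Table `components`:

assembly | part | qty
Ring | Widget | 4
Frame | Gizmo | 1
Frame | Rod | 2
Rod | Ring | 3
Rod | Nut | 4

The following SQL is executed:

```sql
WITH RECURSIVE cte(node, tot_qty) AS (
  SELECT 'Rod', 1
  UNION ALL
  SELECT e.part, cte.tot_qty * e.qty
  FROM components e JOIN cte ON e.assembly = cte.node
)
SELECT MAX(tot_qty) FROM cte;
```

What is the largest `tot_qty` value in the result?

12

Base: (Rod, tot_qty=1).
Iteration 1: components of {Rod} -> Nut = 1*4 = 4, Ring = 1*3 = 3.
Iteration 2: components of {Nut,Ring} -> Widget = 3*4 = 12.
Iteration 3: no further components; recursion stops.
tot_qty values: 1, 3, 4, 12; the maximum is 12.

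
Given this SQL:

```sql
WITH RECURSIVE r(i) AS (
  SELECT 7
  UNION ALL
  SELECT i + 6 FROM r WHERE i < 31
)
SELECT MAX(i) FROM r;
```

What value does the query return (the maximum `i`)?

31

Base: i=7.
Iteration 1: 7 < 31 holds -> i = 7 + 6 = 13.
Iteration 2: 13 < 31 holds -> i = 13 + 6 = 19.
Iteration 3: 19 < 31 holds -> i = 19 + 6 = 25.
Iteration 4: 25 < 31 holds -> i = 25 + 6 = 31.
Iteration 5: 31 < 31 fails; recursion stops.
i values: 7, 13, 19, 25, 31; the maximum is 31.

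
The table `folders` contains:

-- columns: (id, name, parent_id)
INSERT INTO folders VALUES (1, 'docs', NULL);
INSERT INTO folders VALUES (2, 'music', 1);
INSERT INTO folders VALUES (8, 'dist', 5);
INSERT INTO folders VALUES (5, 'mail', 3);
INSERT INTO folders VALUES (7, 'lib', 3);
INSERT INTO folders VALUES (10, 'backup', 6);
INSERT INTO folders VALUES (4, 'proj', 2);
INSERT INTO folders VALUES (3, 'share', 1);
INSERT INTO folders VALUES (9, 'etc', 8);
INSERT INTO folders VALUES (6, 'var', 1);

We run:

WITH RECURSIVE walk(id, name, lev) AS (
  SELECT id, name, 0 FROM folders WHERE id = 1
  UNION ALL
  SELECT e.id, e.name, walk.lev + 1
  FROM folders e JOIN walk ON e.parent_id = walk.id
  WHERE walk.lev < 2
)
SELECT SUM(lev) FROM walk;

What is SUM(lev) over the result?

11

Base: id=1 (docs) at lev 0.
Iteration 1: rows with parent_id in {1} -> music (id 2, lev 1), share (id 3, lev 1), var (id 6, lev 1).
Iteration 2: rows with parent_id in {2,3,6} -> proj (id 4, lev 2), mail (id 5, lev 2), lib (id 7, lev 2), backup (id 10, lev 2).
Iteration 3: lev < 2 fails for all current rows; recursion stops.
SUM(lev) = 0 + 1 + 1 + 1 + 2 + 2 + 2 + 2 = 11.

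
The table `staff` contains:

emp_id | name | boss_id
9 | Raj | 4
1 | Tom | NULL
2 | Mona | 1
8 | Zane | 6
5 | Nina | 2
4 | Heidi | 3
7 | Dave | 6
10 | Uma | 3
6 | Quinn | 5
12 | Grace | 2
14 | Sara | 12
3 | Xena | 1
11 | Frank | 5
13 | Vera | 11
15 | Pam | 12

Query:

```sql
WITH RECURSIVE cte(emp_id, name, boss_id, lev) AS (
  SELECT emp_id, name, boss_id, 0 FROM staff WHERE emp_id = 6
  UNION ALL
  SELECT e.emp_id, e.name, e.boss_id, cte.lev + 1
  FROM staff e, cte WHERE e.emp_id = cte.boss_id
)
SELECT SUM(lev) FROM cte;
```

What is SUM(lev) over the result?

6

Base: emp_id=6 (Quinn), boss_id=5, lev 0.
Iteration 1: join on emp_id=5 -> Nina (id 5, boss_id=2, lev 1).
Iteration 2: join on emp_id=2 -> Mona (id 2, boss_id=1, lev 2).
Iteration 3: join on emp_id=1 -> Tom (id 1, boss_id=NULL, lev 3).
Iteration 4: boss_id is NULL; no match; recursion stops.
SUM(lev) = 0 + 1 + 2 + 3 = 6.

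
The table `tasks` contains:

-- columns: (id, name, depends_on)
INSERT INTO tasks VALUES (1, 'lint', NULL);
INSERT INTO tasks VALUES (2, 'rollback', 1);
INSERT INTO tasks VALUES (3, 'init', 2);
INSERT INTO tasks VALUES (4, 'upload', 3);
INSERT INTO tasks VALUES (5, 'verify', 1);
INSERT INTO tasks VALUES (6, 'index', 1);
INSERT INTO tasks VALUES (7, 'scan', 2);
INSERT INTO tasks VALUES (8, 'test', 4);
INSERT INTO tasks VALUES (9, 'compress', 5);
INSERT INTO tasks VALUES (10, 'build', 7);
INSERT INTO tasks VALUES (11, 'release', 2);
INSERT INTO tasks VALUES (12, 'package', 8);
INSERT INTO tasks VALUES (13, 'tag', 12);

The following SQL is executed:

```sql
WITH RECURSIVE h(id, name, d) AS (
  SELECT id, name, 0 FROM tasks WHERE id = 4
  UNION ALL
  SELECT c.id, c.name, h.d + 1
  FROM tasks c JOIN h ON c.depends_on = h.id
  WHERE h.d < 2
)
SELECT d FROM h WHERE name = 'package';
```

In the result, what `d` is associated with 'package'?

Base: id=4 (upload) at d 0.
Iteration 1: rows with depends_on in {4} -> test (id 8, d 1).
Iteration 2: rows with depends_on in {8} -> package (id 12, d 2).
Iteration 3: d < 2 fails for all current rows; recursion stops.

2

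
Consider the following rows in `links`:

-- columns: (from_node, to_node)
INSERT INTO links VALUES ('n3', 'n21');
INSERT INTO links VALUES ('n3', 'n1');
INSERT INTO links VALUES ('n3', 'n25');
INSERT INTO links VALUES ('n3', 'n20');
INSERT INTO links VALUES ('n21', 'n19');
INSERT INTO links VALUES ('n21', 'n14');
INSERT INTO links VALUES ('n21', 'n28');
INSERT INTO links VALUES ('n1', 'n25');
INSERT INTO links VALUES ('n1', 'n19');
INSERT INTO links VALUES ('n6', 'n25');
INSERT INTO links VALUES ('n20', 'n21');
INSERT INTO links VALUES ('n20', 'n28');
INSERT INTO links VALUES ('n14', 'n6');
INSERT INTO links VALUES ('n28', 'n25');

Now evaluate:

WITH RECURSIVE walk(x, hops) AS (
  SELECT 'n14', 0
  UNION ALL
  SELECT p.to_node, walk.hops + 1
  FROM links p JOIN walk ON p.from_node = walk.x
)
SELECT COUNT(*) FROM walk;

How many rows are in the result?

3

Base: (n14, hops=0).
Iteration 1: edges from {n14} -> (n6, hops=1).
Iteration 2: edges from {n6} -> (n25, hops=2).
Iteration 3: no outgoing edges from {n25}; recursion stops.
Total rows emitted: 3.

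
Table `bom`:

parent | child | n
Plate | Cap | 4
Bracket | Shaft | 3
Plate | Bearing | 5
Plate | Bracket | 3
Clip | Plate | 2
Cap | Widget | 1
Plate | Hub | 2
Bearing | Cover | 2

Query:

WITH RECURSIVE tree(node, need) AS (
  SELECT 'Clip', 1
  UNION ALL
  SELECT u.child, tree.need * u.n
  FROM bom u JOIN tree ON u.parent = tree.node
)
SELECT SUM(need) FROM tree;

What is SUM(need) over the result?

Base: (Clip, need=1).
Iteration 1: components of {Clip} -> Plate = 1*2 = 2.
Iteration 2: components of {Plate} -> Bearing = 2*5 = 10, Bracket = 2*3 = 6, Cap = 2*4 = 8, Hub = 2*2 = 4.
Iteration 3: components of {Bearing,Bracket,Cap,Hub} -> Cover = 10*2 = 20, Shaft = 6*3 = 18, Widget = 8*1 = 8.
Iteration 4: no further components; recursion stops.
SUM(need) = 1 + 2 + 8 + 6 + 10 + 4 + 8 + 18 + 20 = 77.

77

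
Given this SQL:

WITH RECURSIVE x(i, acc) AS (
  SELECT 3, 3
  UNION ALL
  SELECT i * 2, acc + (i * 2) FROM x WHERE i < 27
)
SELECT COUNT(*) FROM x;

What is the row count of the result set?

Base: i=3, acc=3.
Iteration 1: 3 < 27 holds -> i = 3 * 2 = 6, acc = 3 + 6 = 9.
Iteration 2: 6 < 27 holds -> i = 6 * 2 = 12, acc = 9 + 12 = 21.
Iteration 3: 12 < 27 holds -> i = 12 * 2 = 24, acc = 21 + 24 = 45.
Iteration 4: 24 < 27 holds -> i = 24 * 2 = 48, acc = 45 + 48 = 93.
Iteration 5: 48 < 27 fails; recursion stops.
Total rows emitted: 5.

5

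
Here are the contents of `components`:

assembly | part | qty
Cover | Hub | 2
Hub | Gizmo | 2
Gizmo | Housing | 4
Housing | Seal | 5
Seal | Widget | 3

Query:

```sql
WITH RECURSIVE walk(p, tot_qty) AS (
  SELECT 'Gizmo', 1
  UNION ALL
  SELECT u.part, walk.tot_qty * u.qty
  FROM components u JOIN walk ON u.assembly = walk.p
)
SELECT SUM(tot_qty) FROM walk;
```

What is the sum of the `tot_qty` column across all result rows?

Base: (Gizmo, tot_qty=1).
Iteration 1: components of {Gizmo} -> Housing = 1*4 = 4.
Iteration 2: components of {Housing} -> Seal = 4*5 = 20.
Iteration 3: components of {Seal} -> Widget = 20*3 = 60.
Iteration 4: no further components; recursion stops.
SUM(tot_qty) = 1 + 4 + 20 + 60 = 85.

85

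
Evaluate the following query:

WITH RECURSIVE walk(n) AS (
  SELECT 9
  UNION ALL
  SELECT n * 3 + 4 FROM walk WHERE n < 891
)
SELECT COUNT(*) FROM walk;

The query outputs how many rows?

6

Base: n=9.
Iteration 1: 9 < 891 holds -> n = 9 * 3 + 4 = 31.
Iteration 2: 31 < 891 holds -> n = 31 * 3 + 4 = 97.
Iteration 3: 97 < 891 holds -> n = 97 * 3 + 4 = 295.
Iteration 4: 295 < 891 holds -> n = 295 * 3 + 4 = 889.
Iteration 5: 889 < 891 holds -> n = 889 * 3 + 4 = 2671.
Iteration 6: 2671 < 891 fails; recursion stops.
Total rows emitted: 6.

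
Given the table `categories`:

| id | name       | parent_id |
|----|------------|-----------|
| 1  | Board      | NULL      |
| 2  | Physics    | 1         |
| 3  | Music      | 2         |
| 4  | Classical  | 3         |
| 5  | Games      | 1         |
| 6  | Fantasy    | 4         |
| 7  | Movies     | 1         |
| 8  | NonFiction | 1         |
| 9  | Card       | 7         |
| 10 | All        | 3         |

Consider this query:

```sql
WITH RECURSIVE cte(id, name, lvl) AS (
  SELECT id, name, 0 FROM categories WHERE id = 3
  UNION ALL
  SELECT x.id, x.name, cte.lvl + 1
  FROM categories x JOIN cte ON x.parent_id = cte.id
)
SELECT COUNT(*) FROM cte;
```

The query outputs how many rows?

4

Base: id=3 (Music) at lvl 0.
Iteration 1: rows with parent_id in {3} -> Classical (id 4, lvl 1), All (id 10, lvl 1).
Iteration 2: rows with parent_id in {4,10} -> Fantasy (id 6, lvl 2).
Iteration 3: no rows with parent_id in {6}; recursion stops.
Total rows emitted: 4.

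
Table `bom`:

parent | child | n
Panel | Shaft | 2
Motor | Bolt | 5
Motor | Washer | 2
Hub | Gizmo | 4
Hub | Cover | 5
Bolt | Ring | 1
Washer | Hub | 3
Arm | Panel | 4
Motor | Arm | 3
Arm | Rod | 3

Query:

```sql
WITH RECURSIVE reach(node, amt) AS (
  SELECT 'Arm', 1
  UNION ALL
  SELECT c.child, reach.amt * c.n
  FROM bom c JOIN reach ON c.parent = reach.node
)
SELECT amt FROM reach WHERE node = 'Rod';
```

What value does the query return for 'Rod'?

3

Base: (Arm, amt=1).
Iteration 1: components of {Arm} -> Panel = 1*4 = 4, Rod = 1*3 = 3.
Iteration 2: components of {Panel,Rod} -> Shaft = 4*2 = 8.
Iteration 3: no further components; recursion stops.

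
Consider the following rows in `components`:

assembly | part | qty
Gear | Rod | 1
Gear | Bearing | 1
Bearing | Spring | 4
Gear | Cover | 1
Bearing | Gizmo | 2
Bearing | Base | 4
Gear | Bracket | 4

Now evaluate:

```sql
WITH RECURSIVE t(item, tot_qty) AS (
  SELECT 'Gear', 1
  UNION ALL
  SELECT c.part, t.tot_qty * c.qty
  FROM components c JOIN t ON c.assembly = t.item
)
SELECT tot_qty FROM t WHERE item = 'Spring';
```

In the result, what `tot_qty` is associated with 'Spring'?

4

Base: (Gear, tot_qty=1).
Iteration 1: components of {Gear} -> Bearing = 1*1 = 1, Bracket = 1*4 = 4, Cover = 1*1 = 1, Rod = 1*1 = 1.
Iteration 2: components of {Bearing,Bracket,Cover,Rod} -> Base = 1*4 = 4, Gizmo = 1*2 = 2, Spring = 1*4 = 4.
Iteration 3: no further components; recursion stops.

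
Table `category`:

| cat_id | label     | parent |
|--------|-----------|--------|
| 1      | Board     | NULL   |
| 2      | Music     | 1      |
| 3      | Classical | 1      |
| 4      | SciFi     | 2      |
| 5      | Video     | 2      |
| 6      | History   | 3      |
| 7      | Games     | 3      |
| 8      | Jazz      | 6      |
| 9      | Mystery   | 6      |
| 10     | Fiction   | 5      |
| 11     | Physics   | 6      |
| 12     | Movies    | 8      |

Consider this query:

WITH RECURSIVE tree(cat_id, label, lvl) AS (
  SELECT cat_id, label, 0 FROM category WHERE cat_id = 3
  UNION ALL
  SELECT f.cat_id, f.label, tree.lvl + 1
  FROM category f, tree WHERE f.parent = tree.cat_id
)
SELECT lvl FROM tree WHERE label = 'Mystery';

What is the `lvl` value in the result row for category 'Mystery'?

2

Base: cat_id=3 (Classical) at lvl 0.
Iteration 1: rows with parent in {3} -> History (id 6, lvl 1), Games (id 7, lvl 1).
Iteration 2: rows with parent in {6,7} -> Jazz (id 8, lvl 2), Mystery (id 9, lvl 2), Physics (id 11, lvl 2).
Iteration 3: rows with parent in {8,9,11} -> Movies (id 12, lvl 3).
Iteration 4: no rows with parent in {12}; recursion stops.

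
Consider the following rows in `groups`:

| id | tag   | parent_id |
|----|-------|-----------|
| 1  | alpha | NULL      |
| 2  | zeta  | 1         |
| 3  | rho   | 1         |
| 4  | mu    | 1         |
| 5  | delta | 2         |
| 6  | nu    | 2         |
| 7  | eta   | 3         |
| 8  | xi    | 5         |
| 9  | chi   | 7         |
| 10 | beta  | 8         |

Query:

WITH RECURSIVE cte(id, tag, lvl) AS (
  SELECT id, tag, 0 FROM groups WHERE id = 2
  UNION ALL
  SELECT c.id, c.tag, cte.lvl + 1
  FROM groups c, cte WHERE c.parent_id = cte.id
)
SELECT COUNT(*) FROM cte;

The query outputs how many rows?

5

Base: id=2 (zeta) at lvl 0.
Iteration 1: rows with parent_id in {2} -> delta (id 5, lvl 1), nu (id 6, lvl 1).
Iteration 2: rows with parent_id in {5,6} -> xi (id 8, lvl 2).
Iteration 3: rows with parent_id in {8} -> beta (id 10, lvl 3).
Iteration 4: no rows with parent_id in {10}; recursion stops.
Total rows emitted: 5.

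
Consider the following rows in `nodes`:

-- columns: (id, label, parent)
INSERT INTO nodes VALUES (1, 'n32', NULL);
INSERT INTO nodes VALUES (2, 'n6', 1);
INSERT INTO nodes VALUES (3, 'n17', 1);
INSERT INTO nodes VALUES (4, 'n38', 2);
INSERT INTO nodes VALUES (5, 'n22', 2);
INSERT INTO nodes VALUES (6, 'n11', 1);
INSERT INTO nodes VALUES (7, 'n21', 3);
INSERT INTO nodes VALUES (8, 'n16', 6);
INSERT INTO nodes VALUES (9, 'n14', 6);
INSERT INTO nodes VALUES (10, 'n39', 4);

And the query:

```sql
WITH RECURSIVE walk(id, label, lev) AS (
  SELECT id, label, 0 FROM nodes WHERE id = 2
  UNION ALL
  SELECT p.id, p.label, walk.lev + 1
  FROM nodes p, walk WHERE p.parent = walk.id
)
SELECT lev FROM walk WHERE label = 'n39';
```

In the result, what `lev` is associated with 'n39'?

2

Base: id=2 (n6) at lev 0.
Iteration 1: rows with parent in {2} -> n38 (id 4, lev 1), n22 (id 5, lev 1).
Iteration 2: rows with parent in {4,5} -> n39 (id 10, lev 2).
Iteration 3: no rows with parent in {10}; recursion stops.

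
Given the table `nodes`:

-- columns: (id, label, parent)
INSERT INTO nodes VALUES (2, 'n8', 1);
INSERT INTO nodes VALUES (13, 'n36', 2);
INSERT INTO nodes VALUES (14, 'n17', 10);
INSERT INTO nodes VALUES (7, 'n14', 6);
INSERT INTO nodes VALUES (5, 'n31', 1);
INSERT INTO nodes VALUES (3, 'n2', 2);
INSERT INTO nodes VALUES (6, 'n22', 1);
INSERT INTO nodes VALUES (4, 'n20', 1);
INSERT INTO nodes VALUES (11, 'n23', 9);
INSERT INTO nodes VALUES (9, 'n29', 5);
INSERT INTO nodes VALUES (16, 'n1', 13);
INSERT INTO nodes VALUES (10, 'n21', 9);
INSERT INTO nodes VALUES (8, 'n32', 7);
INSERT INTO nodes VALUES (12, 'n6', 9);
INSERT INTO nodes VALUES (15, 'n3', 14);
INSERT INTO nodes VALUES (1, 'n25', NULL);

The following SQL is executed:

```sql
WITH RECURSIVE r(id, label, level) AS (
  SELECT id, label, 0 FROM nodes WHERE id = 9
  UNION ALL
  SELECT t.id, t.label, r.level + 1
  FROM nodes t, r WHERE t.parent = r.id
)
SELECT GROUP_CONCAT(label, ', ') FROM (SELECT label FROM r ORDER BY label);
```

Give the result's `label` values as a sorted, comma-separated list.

n17, n21, n23, n29, n3, n6

Base: id=9 (n29) at level 0.
Iteration 1: rows with parent in {9} -> n21 (id 10, level 1), n23 (id 11, level 1), n6 (id 12, level 1).
Iteration 2: rows with parent in {10,11,12} -> n17 (id 14, level 2).
Iteration 3: rows with parent in {14} -> n3 (id 15, level 3).
Iteration 4: no rows with parent in {15}; recursion stops.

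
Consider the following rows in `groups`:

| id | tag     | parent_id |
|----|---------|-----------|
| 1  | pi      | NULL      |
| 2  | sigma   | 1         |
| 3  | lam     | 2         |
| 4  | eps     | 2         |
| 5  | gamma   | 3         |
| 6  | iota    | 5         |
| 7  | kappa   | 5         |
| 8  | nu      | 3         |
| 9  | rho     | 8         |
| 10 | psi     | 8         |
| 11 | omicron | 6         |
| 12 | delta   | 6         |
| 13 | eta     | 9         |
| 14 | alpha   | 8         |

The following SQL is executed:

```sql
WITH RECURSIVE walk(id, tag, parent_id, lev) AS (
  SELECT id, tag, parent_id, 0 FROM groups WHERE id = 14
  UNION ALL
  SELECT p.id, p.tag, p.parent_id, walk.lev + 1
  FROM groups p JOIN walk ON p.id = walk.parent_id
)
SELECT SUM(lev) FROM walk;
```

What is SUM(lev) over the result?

10

Base: id=14 (alpha), parent_id=8, lev 0.
Iteration 1: join on id=8 -> nu (id 8, parent_id=3, lev 1).
Iteration 2: join on id=3 -> lam (id 3, parent_id=2, lev 2).
Iteration 3: join on id=2 -> sigma (id 2, parent_id=1, lev 3).
Iteration 4: join on id=1 -> pi (id 1, parent_id=NULL, lev 4).
Iteration 5: parent_id is NULL; no match; recursion stops.
SUM(lev) = 0 + 1 + 2 + 3 + 4 = 10.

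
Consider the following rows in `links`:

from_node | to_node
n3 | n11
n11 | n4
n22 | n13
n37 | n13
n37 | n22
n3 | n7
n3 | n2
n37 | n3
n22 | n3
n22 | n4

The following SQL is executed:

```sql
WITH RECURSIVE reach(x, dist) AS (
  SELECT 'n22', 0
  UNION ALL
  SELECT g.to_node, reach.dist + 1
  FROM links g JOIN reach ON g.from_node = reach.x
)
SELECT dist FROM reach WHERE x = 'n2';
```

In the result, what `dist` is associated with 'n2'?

2

Base: (n22, dist=0).
Iteration 1: edges from {n22} -> (n13, dist=1), (n3, dist=1), (n4, dist=1).
Iteration 2: edges from {n13,n3,n4} -> (n11, dist=2), (n2, dist=2), (n7, dist=2).
Iteration 3: edges from {n11,n2,n7} -> (n4, dist=3).
Iteration 4: no outgoing edges from {n4}; recursion stops.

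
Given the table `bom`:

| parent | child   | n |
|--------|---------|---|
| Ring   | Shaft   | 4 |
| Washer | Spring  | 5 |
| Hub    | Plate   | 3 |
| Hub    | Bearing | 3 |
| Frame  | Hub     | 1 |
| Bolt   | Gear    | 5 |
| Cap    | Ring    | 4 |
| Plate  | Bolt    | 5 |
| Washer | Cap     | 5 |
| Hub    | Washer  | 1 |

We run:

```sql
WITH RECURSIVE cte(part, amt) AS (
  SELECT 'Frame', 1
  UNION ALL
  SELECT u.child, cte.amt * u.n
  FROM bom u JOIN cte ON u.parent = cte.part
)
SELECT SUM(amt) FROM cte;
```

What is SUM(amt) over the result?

209

Base: (Frame, amt=1).
Iteration 1: components of {Frame} -> Hub = 1*1 = 1.
Iteration 2: components of {Hub} -> Bearing = 1*3 = 3, Plate = 1*3 = 3, Washer = 1*1 = 1.
Iteration 3: components of {Bearing,Plate,Washer} -> Bolt = 3*5 = 15, Cap = 1*5 = 5, Spring = 1*5 = 5.
Iteration 4: components of {Bolt,Cap,Spring} -> Gear = 15*5 = 75, Ring = 5*4 = 20.
Iteration 5: components of {Gear,Ring} -> Shaft = 20*4 = 80.
Iteration 6: no further components; recursion stops.
SUM(amt) = 1 + 1 + 1 + 3 + 3 + 5 + 5 + 15 + 20 + 75 + 80 = 209.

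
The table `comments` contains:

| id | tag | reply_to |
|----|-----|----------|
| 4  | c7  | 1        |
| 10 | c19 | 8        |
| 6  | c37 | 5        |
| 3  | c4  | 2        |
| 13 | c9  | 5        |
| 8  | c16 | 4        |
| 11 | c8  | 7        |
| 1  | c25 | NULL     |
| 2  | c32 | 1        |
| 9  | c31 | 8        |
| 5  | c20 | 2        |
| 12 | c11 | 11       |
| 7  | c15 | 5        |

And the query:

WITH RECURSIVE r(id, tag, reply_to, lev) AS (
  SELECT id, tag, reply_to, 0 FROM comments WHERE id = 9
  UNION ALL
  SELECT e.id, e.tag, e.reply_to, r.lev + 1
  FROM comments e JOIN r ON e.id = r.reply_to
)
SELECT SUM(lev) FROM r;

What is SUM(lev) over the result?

6

Base: id=9 (c31), reply_to=8, lev 0.
Iteration 1: join on id=8 -> c16 (id 8, reply_to=4, lev 1).
Iteration 2: join on id=4 -> c7 (id 4, reply_to=1, lev 2).
Iteration 3: join on id=1 -> c25 (id 1, reply_to=NULL, lev 3).
Iteration 4: reply_to is NULL; no match; recursion stops.
SUM(lev) = 0 + 1 + 2 + 3 = 6.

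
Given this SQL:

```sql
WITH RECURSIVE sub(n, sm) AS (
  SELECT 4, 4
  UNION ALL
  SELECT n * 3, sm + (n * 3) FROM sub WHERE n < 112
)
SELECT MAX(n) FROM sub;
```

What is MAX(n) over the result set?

324

Base: n=4, sm=4.
Iteration 1: 4 < 112 holds -> n = 4 * 3 = 12, sm = 4 + 12 = 16.
Iteration 2: 12 < 112 holds -> n = 12 * 3 = 36, sm = 16 + 36 = 52.
Iteration 3: 36 < 112 holds -> n = 36 * 3 = 108, sm = 52 + 108 = 160.
Iteration 4: 108 < 112 holds -> n = 108 * 3 = 324, sm = 160 + 324 = 484.
Iteration 5: 324 < 112 fails; recursion stops.
n values: 4, 12, 36, 108, 324; the maximum is 324.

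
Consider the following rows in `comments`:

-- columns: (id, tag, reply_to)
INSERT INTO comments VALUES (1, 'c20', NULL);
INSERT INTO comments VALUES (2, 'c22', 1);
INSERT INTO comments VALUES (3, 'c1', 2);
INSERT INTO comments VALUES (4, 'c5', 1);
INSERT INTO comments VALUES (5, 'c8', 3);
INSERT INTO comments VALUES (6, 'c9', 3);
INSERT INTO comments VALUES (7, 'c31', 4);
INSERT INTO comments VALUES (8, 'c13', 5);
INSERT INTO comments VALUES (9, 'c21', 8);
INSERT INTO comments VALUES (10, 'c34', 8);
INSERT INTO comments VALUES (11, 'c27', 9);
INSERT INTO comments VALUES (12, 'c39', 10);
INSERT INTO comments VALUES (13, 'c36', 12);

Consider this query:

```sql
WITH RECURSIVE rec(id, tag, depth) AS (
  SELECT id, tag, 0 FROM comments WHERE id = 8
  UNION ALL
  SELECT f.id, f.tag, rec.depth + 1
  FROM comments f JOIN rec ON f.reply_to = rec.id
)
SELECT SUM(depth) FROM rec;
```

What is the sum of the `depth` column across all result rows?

9

Base: id=8 (c13) at depth 0.
Iteration 1: rows with reply_to in {8} -> c21 (id 9, depth 1), c34 (id 10, depth 1).
Iteration 2: rows with reply_to in {9,10} -> c27 (id 11, depth 2), c39 (id 12, depth 2).
Iteration 3: rows with reply_to in {11,12} -> c36 (id 13, depth 3).
Iteration 4: no rows with reply_to in {13}; recursion stops.
SUM(depth) = 0 + 1 + 1 + 2 + 2 + 3 = 9.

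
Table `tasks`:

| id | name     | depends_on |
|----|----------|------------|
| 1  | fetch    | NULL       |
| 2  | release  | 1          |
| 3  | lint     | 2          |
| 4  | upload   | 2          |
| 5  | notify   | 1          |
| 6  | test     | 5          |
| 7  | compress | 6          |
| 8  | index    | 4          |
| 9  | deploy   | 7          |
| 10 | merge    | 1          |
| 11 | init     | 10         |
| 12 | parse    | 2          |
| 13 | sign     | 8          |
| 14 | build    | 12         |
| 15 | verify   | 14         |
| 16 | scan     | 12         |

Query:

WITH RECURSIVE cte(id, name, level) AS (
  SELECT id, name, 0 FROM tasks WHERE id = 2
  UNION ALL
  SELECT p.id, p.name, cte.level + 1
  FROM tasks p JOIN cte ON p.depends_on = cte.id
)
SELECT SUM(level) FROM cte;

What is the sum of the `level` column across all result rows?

15

Base: id=2 (release) at level 0.
Iteration 1: rows with depends_on in {2} -> lint (id 3, level 1), upload (id 4, level 1), parse (id 12, level 1).
Iteration 2: rows with depends_on in {3,4,12} -> index (id 8, level 2), build (id 14, level 2), scan (id 16, level 2).
Iteration 3: rows with depends_on in {8,14,16} -> sign (id 13, level 3), verify (id 15, level 3).
Iteration 4: no rows with depends_on in {13,15}; recursion stops.
SUM(level) = 0 + 1 + 1 + 1 + 2 + 2 + 2 + 3 + 3 = 15.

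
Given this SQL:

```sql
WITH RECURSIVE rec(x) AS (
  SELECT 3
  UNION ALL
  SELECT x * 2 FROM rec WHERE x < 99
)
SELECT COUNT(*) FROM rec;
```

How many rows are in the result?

7

Base: x=3.
Iteration 1: 3 < 99 holds -> x = 3 * 2 = 6.
Iteration 2: 6 < 99 holds -> x = 6 * 2 = 12.
Iteration 3: 12 < 99 holds -> x = 12 * 2 = 24.
Iteration 4: 24 < 99 holds -> x = 24 * 2 = 48.
Iteration 5: 48 < 99 holds -> x = 48 * 2 = 96.
Iteration 6: 96 < 99 holds -> x = 96 * 2 = 192.
Iteration 7: 192 < 99 fails; recursion stops.
Total rows emitted: 7.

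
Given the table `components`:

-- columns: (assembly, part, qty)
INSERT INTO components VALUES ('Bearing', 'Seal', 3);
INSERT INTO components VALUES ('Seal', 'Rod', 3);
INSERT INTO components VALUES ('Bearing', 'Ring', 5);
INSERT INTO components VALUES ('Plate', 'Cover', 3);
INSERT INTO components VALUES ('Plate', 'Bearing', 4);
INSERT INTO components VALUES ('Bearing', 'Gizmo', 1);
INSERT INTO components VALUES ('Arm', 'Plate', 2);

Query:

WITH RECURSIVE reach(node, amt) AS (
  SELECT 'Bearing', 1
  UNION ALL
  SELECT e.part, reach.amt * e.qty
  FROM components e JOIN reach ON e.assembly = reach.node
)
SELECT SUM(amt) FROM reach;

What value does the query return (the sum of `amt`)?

19

Base: (Bearing, amt=1).
Iteration 1: components of {Bearing} -> Gizmo = 1*1 = 1, Ring = 1*5 = 5, Seal = 1*3 = 3.
Iteration 2: components of {Gizmo,Ring,Seal} -> Rod = 3*3 = 9.
Iteration 3: no further components; recursion stops.
SUM(amt) = 1 + 1 + 5 + 3 + 9 = 19.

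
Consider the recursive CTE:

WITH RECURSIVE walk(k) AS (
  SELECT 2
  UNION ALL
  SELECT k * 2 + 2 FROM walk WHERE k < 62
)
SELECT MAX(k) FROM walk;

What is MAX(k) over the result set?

62

Base: k=2.
Iteration 1: 2 < 62 holds -> k = 2 * 2 + 2 = 6.
Iteration 2: 6 < 62 holds -> k = 6 * 2 + 2 = 14.
Iteration 3: 14 < 62 holds -> k = 14 * 2 + 2 = 30.
Iteration 4: 30 < 62 holds -> k = 30 * 2 + 2 = 62.
Iteration 5: 62 < 62 fails; recursion stops.
k values: 2, 6, 14, 30, 62; the maximum is 62.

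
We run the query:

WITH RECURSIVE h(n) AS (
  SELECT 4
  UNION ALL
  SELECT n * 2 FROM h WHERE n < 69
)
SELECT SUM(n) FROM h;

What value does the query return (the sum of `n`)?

252

Base: n=4.
Iteration 1: 4 < 69 holds -> n = 4 * 2 = 8.
Iteration 2: 8 < 69 holds -> n = 8 * 2 = 16.
Iteration 3: 16 < 69 holds -> n = 16 * 2 = 32.
Iteration 4: 32 < 69 holds -> n = 32 * 2 = 64.
Iteration 5: 64 < 69 holds -> n = 64 * 2 = 128.
Iteration 6: 128 < 69 fails; recursion stops.
SUM(n) = 4 + 8 + 16 + 32 + 64 + 128 = 252.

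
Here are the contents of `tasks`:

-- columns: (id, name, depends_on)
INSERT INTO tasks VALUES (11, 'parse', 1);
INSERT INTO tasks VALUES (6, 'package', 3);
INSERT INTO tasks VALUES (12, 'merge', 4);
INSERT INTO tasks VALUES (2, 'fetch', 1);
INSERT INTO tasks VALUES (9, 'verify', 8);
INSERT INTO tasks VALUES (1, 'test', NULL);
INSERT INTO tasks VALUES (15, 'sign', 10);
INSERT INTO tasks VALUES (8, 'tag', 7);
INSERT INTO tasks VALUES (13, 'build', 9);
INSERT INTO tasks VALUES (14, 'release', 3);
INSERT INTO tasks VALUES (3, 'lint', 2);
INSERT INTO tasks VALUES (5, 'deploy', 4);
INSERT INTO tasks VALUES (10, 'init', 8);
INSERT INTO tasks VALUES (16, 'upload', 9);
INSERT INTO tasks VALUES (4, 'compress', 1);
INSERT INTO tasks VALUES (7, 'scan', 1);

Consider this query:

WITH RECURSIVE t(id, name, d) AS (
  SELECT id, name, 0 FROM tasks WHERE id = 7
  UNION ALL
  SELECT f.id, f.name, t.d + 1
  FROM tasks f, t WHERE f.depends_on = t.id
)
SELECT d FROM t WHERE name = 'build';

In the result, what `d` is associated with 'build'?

Base: id=7 (scan) at d 0.
Iteration 1: rows with depends_on in {7} -> tag (id 8, d 1).
Iteration 2: rows with depends_on in {8} -> verify (id 9, d 2), init (id 10, d 2).
Iteration 3: rows with depends_on in {9,10} -> build (id 13, d 3), sign (id 15, d 3), upload (id 16, d 3).
Iteration 4: no rows with depends_on in {13,15,16}; recursion stops.

3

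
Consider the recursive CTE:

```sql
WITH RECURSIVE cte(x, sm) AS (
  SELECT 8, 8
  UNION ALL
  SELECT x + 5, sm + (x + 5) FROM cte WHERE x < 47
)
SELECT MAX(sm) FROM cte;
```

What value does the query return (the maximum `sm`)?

252

Base: x=8, sm=8.
Iteration 1: 8 < 47 holds -> x = 8 + 5 = 13, sm = 8 + 13 = 21.
Iteration 2: 13 < 47 holds -> x = 13 + 5 = 18, sm = 21 + 18 = 39.
Iteration 3: 18 < 47 holds -> x = 18 + 5 = 23, sm = 39 + 23 = 62.
Iteration 4: 23 < 47 holds -> x = 23 + 5 = 28, sm = 62 + 28 = 90.
Iteration 5: 28 < 47 holds -> x = 28 + 5 = 33, sm = 90 + 33 = 123.
Iteration 6: 33 < 47 holds -> x = 33 + 5 = 38, sm = 123 + 38 = 161.
Iteration 7: 38 < 47 holds -> x = 38 + 5 = 43, sm = 161 + 43 = 204.
Iteration 8: 43 < 47 holds -> x = 43 + 5 = 48, sm = 204 + 48 = 252.
Iteration 9: 48 < 47 fails; recursion stops.
sm values: 8, 21, 39, 62, 90, 123, 161, 204, 252; the maximum is 252.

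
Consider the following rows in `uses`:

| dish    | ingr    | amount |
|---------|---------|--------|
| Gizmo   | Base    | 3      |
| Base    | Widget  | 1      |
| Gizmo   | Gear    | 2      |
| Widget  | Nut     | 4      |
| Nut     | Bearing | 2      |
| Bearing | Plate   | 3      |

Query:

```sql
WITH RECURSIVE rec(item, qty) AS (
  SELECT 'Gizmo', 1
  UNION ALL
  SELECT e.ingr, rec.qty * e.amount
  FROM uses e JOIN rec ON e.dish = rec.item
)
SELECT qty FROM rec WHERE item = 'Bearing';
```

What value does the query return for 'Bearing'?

Base: (Gizmo, qty=1).
Iteration 1: components of {Gizmo} -> Base = 1*3 = 3, Gear = 1*2 = 2.
Iteration 2: components of {Base,Gear} -> Widget = 3*1 = 3.
Iteration 3: components of {Widget} -> Nut = 3*4 = 12.
Iteration 4: components of {Nut} -> Bearing = 12*2 = 24.
Iteration 5: components of {Bearing} -> Plate = 24*3 = 72.
Iteration 6: no further components; recursion stops.

24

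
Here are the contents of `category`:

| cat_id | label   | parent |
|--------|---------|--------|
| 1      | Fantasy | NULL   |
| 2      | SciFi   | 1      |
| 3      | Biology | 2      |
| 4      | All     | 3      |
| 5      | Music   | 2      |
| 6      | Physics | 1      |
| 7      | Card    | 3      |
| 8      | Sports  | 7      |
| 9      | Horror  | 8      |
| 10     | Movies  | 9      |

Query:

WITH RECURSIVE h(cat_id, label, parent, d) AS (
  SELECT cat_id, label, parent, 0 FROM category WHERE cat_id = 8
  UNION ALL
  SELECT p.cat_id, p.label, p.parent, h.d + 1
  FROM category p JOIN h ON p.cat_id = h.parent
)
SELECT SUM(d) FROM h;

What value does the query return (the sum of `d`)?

10

Base: cat_id=8 (Sports), parent=7, d 0.
Iteration 1: join on cat_id=7 -> Card (id 7, parent=3, d 1).
Iteration 2: join on cat_id=3 -> Biology (id 3, parent=2, d 2).
Iteration 3: join on cat_id=2 -> SciFi (id 2, parent=1, d 3).
Iteration 4: join on cat_id=1 -> Fantasy (id 1, parent=NULL, d 4).
Iteration 5: parent is NULL; no match; recursion stops.
SUM(d) = 0 + 1 + 2 + 3 + 4 = 10.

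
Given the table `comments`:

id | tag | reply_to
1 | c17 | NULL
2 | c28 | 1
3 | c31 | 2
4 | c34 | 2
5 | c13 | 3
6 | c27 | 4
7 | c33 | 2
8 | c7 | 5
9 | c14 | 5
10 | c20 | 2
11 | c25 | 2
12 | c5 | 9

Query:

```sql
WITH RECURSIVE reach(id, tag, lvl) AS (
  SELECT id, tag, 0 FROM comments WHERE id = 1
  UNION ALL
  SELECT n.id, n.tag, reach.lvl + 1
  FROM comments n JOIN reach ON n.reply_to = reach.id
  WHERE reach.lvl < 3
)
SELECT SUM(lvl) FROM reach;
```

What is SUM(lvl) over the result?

Base: id=1 (c17) at lvl 0.
Iteration 1: rows with reply_to in {1} -> c28 (id 2, lvl 1).
Iteration 2: rows with reply_to in {2} -> c31 (id 3, lvl 2), c34 (id 4, lvl 2), c33 (id 7, lvl 2), c20 (id 10, lvl 2), c25 (id 11, lvl 2).
Iteration 3: rows with reply_to in {3,4,7,10,11} -> c13 (id 5, lvl 3), c27 (id 6, lvl 3).
Iteration 4: lvl < 3 fails for all current rows; recursion stops.
SUM(lvl) = 0 + 1 + 2 + 2 + 2 + 2 + 2 + 3 + 3 = 17.

17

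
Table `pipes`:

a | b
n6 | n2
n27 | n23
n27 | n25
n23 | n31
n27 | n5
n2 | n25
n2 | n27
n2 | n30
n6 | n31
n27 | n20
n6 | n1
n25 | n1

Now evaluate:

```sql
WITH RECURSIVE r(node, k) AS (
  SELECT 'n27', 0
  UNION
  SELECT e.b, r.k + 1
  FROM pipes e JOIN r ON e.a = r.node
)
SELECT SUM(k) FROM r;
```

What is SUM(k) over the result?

8

Base: (n27, k=0).
Iteration 1: edges from {n27} -> (n20, k=1), (n23, k=1), (n25, k=1), (n5, k=1).
Iteration 2: edges from {n20,n23,n25,n5} -> (n1, k=2), (n31, k=2).
Iteration 3: no outgoing edges from {n1,n31}; recursion stops.
SUM(k) = 0 + 1 + 1 + 1 + 1 + 2 + 2 = 8.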